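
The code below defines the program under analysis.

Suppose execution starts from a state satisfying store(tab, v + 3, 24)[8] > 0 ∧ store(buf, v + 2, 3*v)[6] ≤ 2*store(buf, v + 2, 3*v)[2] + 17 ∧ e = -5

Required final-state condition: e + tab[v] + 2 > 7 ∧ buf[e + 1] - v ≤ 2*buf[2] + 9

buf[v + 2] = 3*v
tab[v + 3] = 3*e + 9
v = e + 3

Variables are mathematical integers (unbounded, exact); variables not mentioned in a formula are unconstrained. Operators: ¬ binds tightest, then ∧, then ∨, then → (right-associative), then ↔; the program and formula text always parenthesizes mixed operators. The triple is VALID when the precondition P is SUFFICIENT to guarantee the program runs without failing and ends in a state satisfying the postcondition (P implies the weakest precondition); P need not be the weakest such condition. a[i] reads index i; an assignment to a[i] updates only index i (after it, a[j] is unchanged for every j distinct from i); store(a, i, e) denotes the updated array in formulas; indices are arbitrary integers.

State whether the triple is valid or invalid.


Working backward. After the program, the postcondition e + tab[v] + 2 > 7 ∧ buf[e + 1] - v ≤ 2*buf[2] + 9 must hold; in canonical form it is tab[v] + e > 5 ∧ buf[e + 1] ≤ 2*buf[2] + v + 9.
Before v := e + 3: tab[e + 3] + e > 5 ∧ buf[e + 1] ≤ 2*buf[2] + e + 12
Before tab[v + 3] := 3*e + 9: store(tab, v + 3, 3*e + 9)[e + 3] + e > 5 ∧ buf[e + 1] ≤ 2*buf[2] + e + 12
Before buf[v + 2] := 3*v: store(tab, v + 3, 3*e + 9)[e + 3] + e > 5 ∧ store(buf, v + 2, 3*v)[e + 1] ≤ 2*store(buf, v + 2, 3*v)[2] + e + 12
The weakest precondition is store(tab, v + 3, 3*e + 9)[e + 3] + e > 5 ∧ store(buf, v + 2, 3*v)[e + 1] ≤ 2*store(buf, v + 2, 3*v)[2] + e + 12.
Check whether store(tab, v + 3, 24)[8] > 0 ∧ store(buf, v + 2, 3*v)[6] ≤ 2*store(buf, v + 2, 3*v)[2] + 17 ∧ e = -5 implies it.
Countermodel: at the initial state buf = {[-6521] = 5, [-6520] = 5, [-4] = 31050, [-2] = 5, [2] = 15521, [6] = 0, [8] = 5, elsewhere 5}, e = -5, tab = {[-6521] = 4, [-6520] = 4, [-4] = 4, [-2] = 4, [2] = 4, [6] = 4, [8] = 1, elsewhere 4}, v = -6523, the precondition holds but the weakest precondition fails.
Answer: invalid


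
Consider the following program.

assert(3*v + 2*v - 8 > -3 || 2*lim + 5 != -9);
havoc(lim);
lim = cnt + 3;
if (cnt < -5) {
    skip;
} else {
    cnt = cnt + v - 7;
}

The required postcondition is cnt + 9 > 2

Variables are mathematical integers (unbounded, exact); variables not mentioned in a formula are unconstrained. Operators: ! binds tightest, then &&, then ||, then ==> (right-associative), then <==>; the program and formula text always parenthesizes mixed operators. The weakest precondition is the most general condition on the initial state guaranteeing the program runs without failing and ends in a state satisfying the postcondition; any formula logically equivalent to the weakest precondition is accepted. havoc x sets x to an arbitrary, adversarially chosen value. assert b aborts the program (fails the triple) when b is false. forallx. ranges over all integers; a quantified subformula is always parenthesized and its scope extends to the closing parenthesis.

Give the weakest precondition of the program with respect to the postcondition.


Working backward. After the program, the postcondition cnt + 9 > 2 must hold; in canonical form it is cnt > -7.
Then branch requires cnt > -7; else branch requires cnt + v > 0.
Before the if: (cnt < -5 ==> cnt > -7) && ((!(cnt < -5)) ==> cnt + v > 0)
Before lim := cnt + 3: (cnt < -5 ==> cnt > -7) && ((!(cnt < -5)) ==> cnt + v > 0)
Before havoc lim: (cnt < -5 ==> cnt > -7) && ((!(cnt < -5)) ==> cnt + v > 0)
Before assert 3*v + 2*v - 8 > -3 || 2*lim + 5 != -9: (5*v > 5 || 2*lim != -14) && (cnt < -5 ==> cnt > -7) && ((!(cnt < -5)) ==> cnt + v > 0)
Answer: WP = (5*v > 5 || 2*lim != -14) && (cnt < -5 ==> cnt > -7) && ((!(cnt < -5)) ==> cnt + v > 0)


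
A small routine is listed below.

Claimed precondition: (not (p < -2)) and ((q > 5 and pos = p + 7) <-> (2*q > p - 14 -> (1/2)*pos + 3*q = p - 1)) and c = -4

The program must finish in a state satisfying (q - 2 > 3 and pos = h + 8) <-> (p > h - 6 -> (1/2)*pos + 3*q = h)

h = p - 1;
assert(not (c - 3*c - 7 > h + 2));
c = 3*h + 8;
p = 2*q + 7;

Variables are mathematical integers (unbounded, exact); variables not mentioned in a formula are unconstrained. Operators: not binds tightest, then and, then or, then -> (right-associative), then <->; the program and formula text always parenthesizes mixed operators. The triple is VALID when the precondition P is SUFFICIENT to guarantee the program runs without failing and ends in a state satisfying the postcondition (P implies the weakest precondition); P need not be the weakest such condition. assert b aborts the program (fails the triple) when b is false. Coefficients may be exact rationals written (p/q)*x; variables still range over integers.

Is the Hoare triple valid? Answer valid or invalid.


Working backward. After the program, the postcondition (q - 2 > 3 and pos = h + 8) <-> (p > h - 6 -> (1/2)*pos + 3*q = h) must hold; in canonical form it is (q > 5 and pos = h + 8) <-> (p > h - 6 -> (1/2)*pos + 3*q = h).
Before p := 2*q + 7: (q > 5 and pos = h + 8) <-> (2*q > h - 13 -> (1/2)*pos + 3*q = h)
Before c := 3*h + 8: (q > 5 and pos = h + 8) <-> (2*q > h - 13 -> (1/2)*pos + 3*q = h)
Before assert not (c - 3*c - 7 > h + 2): (not (2*c + h < -9)) and ((q > 5 and pos = h + 8) <-> (2*q > h - 13 -> (1/2)*pos + 3*q = h))
Before h := p - 1: (not (2*c + p < -8)) and ((q > 5 and pos = p + 7) <-> (2*q > p - 14 -> (1/2)*pos + 3*q = p - 1))
The weakest precondition is (not (2*c + p < -8)) and ((q > 5 and pos = p + 7) <-> (2*q > p - 14 -> (1/2)*pos + 3*q = p - 1)).
Check whether (not (p < -2)) and ((q > 5 and pos = p + 7) <-> (2*q > p - 14 -> (1/2)*pos + 3*q = p - 1)) and c = -4 implies it.
Countermodel: at the initial state c = -4, p = -1, pos = 0, q = 0, the precondition holds but the weakest precondition fails.
Answer: invalid


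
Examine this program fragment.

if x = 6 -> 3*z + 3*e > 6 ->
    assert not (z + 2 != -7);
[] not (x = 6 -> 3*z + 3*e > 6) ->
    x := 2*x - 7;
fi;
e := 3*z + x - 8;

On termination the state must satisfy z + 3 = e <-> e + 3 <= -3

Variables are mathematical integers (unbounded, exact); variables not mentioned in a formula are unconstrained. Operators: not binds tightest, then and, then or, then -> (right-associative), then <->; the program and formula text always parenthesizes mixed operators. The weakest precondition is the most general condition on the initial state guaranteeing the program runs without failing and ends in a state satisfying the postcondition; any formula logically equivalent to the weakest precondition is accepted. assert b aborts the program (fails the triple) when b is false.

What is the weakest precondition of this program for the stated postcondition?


Working backward. After the program, the postcondition z + 3 = e <-> e + 3 <= -3 must hold; in canonical form it is z = e - 3 <-> e <= -6.
Before e := 3*z + x - 8: x + 2*z = 11 <-> x + 3*z <= 2
Then branch requires (not (z != -9)) and (x + 2*z = 11 <-> x + 3*z <= 2); else branch requires 2*x + 2*z = 18 <-> 2*x + 3*z <= 9.
Before the if: ((x = 6 -> 3*e + 3*z > 6) -> ((not (z != -9)) and (x + 2*z = 11 <-> x + 3*z <= 2))) and ((not (x = 6 -> 3*e + 3*z > 6)) -> (2*x + 2*z = 18 <-> 2*x + 3*z <= 9))
Answer: WP = ((x = 6 -> 3*e + 3*z > 6) -> ((not (z != -9)) and (x + 2*z = 11 <-> x + 3*z <= 2))) and ((not (x = 6 -> 3*e + 3*z > 6)) -> (2*x + 2*z = 18 <-> 2*x + 3*z <= 9))


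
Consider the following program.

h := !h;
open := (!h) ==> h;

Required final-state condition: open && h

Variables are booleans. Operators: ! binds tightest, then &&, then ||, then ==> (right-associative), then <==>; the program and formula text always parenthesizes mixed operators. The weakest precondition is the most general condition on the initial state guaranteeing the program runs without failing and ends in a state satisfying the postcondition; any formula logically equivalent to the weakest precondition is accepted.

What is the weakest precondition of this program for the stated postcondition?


Working backward. After the program, open && h must hold.
Before open := (!h) ==> h: ((!h) ==> h) && h
Before h := !h: (h ==> (!h)) && (!h)
Answer: WP = (h ==> (!h)) && (!h)


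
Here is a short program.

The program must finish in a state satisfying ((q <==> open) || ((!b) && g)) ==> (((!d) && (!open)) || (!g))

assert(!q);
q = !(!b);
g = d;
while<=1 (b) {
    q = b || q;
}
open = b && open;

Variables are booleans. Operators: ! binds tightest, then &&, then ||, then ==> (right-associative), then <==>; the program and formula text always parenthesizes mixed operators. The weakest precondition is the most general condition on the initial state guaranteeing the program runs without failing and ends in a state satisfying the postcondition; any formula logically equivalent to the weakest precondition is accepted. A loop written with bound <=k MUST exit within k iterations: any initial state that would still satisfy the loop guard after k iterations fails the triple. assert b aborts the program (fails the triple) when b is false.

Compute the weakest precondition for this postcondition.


Working backward. After the program, ((q <==> open) || ((!b) && g)) ==> (((!d) && (!open)) || (!g)) must hold.
Before open := b && open: ((q <==> (b && open)) || ((!b) && g)) ==> (((!d) && (!(b && open))) || (!g))
Before the loop (bound <=1), unroll the exhaustion recursion (WP_0 = exit-now case; WP_j = one more guarded iteration, up to j = 1):
  WP_0: (!b) && (((q <==> (b && open)) || ((!b) && g)) ==> (((!d) && (!(b && open))) || (!g)))
  WP_1: (b ==> ((!b) && ((((b || q) <==> (b && open)) || ((!b) && g)) ==> (((!d) && (!(b && open))) || (!g))))) && ((!b) ==> (((q <==> (b && open)) || ((!b) && g)) ==> (((!d) && (!(b && open))) || (!g))))
So before the loop: (b ==> ((!b) && ((((b || q) <==> (b && open)) || ((!b) && g)) ==> (((!d) && (!(b && open))) || (!g))))) && ((!b) ==> (((q <==> (b && open)) || ((!b) && g)) ==> (((!d) && (!(b && open))) || (!g))))
Before g := d: (b ==> ((!b) && ((((b || q) <==> (b && open)) || ((!b) && d)) ==> (((!d) && (!(b && open))) || (!d))))) && ((!b) ==> (((q <==> (b && open)) || ((!b) && d)) ==> (((!d) && (!(b && open))) || (!d))))
Before q := !(!b): (b ==> ((!b) && (((b <==> (b && open)) || ((!b) && d)) ==> (((!d) && (!(b && open))) || (!d))))) && ((!b) ==> (((b <==> (b && open)) || ((!b) && d)) ==> (((!d) && (!(b && open))) || (!d))))
Before assert !q: (!q) && (b ==> ((!b) && (((b <==> (b && open)) || ((!b) && d)) ==> (((!d) && (!(b && open))) || (!d))))) && ((!b) ==> (((b <==> (b && open)) || ((!b) && d)) ==> (((!d) && (!(b && open))) || (!d))))
Answer: WP = (!q) && (b ==> ((!b) && (((b <==> (b && open)) || ((!b) && d)) ==> (((!d) && (!(b && open))) || (!d))))) && ((!b) ==> (((b <==> (b && open)) || ((!b) && d)) ==> (((!d) && (!(b && open))) || (!d))))


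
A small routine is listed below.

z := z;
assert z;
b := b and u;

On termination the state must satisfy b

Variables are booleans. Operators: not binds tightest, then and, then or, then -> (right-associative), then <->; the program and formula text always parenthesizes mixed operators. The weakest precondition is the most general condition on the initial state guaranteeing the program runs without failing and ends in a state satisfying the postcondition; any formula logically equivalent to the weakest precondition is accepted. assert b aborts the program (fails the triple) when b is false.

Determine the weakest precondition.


Working backward. After the program, b must hold.
Before b := b and u: b and u
Before assert z: z and b and u
Before z := z: z and b and u
Answer: WP = z and b and u


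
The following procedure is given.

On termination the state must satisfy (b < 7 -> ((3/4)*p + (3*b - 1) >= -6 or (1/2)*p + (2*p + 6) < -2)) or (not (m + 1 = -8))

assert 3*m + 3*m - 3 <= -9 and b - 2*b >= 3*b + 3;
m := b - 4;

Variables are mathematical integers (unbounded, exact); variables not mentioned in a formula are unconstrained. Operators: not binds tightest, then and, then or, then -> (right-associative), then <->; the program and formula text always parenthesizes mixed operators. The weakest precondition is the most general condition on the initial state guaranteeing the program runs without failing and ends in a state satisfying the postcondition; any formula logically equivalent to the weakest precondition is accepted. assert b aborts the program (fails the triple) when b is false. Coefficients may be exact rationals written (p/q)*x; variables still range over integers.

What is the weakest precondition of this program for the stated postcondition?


Working backward. After the program, the postcondition (b < 7 -> ((3/4)*p + (3*b - 1) >= -6 or (1/2)*p + (2*p + 6) < -2)) or (not (m + 1 = -8)) must hold; in canonical form it is (b < 7 -> (3*b + (3/4)*p >= -5 or (5/2)*p < -8)) or (not (m = -9)).
Before m := b - 4: (b < 7 -> (3*b + (3/4)*p >= -5 or (5/2)*p < -8)) or (not (b = -5))
Before assert 3*m + 3*m - 3 <= -9 and b - 2*b >= 3*b + 3: 6*m <= -6 and 4*b <= -3 and ((b < 7 -> (3*b + (3/4)*p >= -5 or (5/2)*p < -8)) or (not (b = -5)))
Answer: WP = 6*m <= -6 and 4*b <= -3 and ((b < 7 -> (3*b + (3/4)*p >= -5 or (5/2)*p < -8)) or (not (b = -5)))


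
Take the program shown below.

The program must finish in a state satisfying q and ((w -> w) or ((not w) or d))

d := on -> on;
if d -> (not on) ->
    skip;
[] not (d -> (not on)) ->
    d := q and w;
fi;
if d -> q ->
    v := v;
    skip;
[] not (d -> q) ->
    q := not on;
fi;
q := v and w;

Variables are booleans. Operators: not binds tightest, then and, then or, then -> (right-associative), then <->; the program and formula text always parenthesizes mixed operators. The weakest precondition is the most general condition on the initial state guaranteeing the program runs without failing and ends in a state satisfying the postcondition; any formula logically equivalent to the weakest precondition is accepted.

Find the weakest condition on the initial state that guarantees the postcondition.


Working backward. After the program, the postcondition q and ((w -> w) or ((not w) or d)) must hold; in canonical form it is q.
Before q := v and w: v and w
Then branch requires v and w; else branch requires v and w.
Before the if: ((d -> q) -> (v and w)) and ((not (d -> q)) -> (v and w))
Then branch requires ((d -> q) -> (v and w)) and ((not (d -> q)) -> (v and w)); else branch requires (((q and w) -> q) -> (v and w)) and ((not ((q and w) -> q)) -> (v and w)).
Before the if: ((d -> (not on)) -> (((d -> q) -> (v and w)) and ((not (d -> q)) -> (v and w)))) and ((not (d -> (not on))) -> ((((q and w) -> q) -> (v and w)) and ((not ((q and w) -> q)) -> (v and w))))
Before d := on -> on: ((not on) -> ((q -> (v and w)) and ((not q) -> (v and w)))) and (on -> ((((q and w) -> q) -> (v and w)) and ((not ((q and w) -> q)) -> (v and w))))
Answer: WP = ((not on) -> ((q -> (v and w)) and ((not q) -> (v and w)))) and (on -> ((((q and w) -> q) -> (v and w)) and ((not ((q and w) -> q)) -> (v and w))))


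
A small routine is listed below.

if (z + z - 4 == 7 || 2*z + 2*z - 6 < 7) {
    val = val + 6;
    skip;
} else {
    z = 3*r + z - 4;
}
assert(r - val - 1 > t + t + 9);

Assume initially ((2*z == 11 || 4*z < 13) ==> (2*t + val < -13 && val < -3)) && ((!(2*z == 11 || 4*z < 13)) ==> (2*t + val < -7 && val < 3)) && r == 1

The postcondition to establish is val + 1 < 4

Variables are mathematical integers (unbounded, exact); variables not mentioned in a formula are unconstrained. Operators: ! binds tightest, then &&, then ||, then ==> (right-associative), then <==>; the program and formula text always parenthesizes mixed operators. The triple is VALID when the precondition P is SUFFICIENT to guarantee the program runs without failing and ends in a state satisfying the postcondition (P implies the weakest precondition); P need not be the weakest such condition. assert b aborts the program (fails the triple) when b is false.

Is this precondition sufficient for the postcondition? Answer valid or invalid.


Working backward. After the program, the postcondition val + 1 < 4 must hold; in canonical form it is val < 3.
Before assert r - val - 1 > t + t + 9: r > 2*t + val + 10 && val < 3
Then branch requires r > 2*t + val + 16 && val < -3; else branch requires r > 2*t + val + 10 && val < 3.
Before the if: ((2*z == 11 || 4*z < 13) ==> (r > 2*t + val + 16 && val < -3)) && ((!(2*z == 11 || 4*z < 13)) ==> (r > 2*t + val + 10 && val < 3))
The weakest precondition is ((2*z == 11 || 4*z < 13) ==> (r > 2*t + val + 16 && val < -3)) && ((!(2*z == 11 || 4*z < 13)) ==> (r > 2*t + val + 10 && val < 3)).
Check whether ((2*z == 11 || 4*z < 13) ==> (2*t + val < -13 && val < -3)) && ((!(2*z == 11 || 4*z < 13)) ==> (2*t + val < -7 && val < 3)) && r == 1 implies it.
Countermodel: at the initial state r = 1, t = 0, val = -14, z = 3, the precondition holds but the weakest precondition fails.
Answer: invalid


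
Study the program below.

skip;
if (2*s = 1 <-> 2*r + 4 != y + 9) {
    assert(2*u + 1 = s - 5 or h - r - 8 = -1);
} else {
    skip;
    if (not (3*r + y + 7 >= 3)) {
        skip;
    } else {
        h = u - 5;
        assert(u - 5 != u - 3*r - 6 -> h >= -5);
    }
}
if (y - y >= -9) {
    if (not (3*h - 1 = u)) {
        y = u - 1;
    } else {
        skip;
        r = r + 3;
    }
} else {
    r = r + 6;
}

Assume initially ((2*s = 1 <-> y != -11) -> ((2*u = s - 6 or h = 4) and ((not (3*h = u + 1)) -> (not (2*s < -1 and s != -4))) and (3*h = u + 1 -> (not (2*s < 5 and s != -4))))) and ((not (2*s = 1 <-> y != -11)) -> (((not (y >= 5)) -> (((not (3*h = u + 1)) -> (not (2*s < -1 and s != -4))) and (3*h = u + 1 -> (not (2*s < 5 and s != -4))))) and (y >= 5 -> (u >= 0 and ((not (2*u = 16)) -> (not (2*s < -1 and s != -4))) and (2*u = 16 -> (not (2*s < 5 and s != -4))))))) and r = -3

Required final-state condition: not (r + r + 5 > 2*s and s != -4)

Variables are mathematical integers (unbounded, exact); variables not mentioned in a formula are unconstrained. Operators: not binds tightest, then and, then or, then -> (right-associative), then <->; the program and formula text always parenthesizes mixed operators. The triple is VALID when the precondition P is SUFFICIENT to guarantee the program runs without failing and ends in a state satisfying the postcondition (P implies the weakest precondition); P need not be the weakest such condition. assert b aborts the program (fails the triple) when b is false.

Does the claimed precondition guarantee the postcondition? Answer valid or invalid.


Working backward. After the program, the postcondition not (r + r + 5 > 2*s and s != -4) must hold; in canonical form it is not (2*r > 2*s - 5 and s != -4).
Then branch requires ((not (3*h = u + 1)) -> (not (2*r > 2*s - 5 and s != -4))) and (3*h = u + 1 -> (not (2*r > 2*s - 11 and s != -4))); else branch requires not (2*r > 2*s - 17 and s != -4).
Before the if: ((not (3*h = u + 1)) -> (not (2*r > 2*s - 5 and s != -4))) and (3*h = u + 1 -> (not (2*r > 2*s - 11 and s != -4)))
Then branch requires (2*u = s - 6 or h = r + 7) and ((not (3*h = u + 1)) -> (not (2*r > 2*s - 5 and s != -4))) and (3*h = u + 1 -> (not (2*r > 2*s - 11 and s != -4))); else branch requires ((not (3*r + y >= -4)) -> (((not (3*h = u + 1)) -> (not (2*r > 2*s - 5 and s != -4))) and (3*h = u + 1 -> (not (2*r > 2*s - 11 and s != -4))))) and (3*r + y >= -4 -> ((3*r != -1 -> u >= 0) and ((not (2*u = 16)) -> (not (2*r > 2*s - 5 and s != -4))) and (2*u = 16 -> (not (2*r > 2*s - 11 and s != -4))))).
Before the if: ((2*s = 1 <-> 2*r != y + 5) -> ((2*u = s - 6 or h = r + 7) and ((not (3*h = u + 1)) -> (not (2*r > 2*s - 5 and s != -4))) and (3*h = u + 1 -> (not (2*r > 2*s - 11 and s != -4))))) and ((not (2*s = 1 <-> 2*r != y + 5)) -> (((not (3*r + y >= -4)) -> (((not (3*h = u + 1)) -> (not (2*r > 2*s - 5 and s != -4))) and (3*h = u + 1 -> (not (2*r > 2*s - 11 and s != -4))))) and (3*r + y >= -4 -> ((3*r != -1 -> u >= 0) and ((not (2*u = 16)) -> (not (2*r > 2*s - 5 and s != -4))) and (2*u = 16 -> (not (2*r > 2*s - 11 and s != -4)))))))
Before skip: ((2*s = 1 <-> 2*r != y + 5) -> ((2*u = s - 6 or h = r + 7) and ((not (3*h = u + 1)) -> (not (2*r > 2*s - 5 and s != -4))) and (3*h = u + 1 -> (not (2*r > 2*s - 11 and s != -4))))) and ((not (2*s = 1 <-> 2*r != y + 5)) -> (((not (3*r + y >= -4)) -> (((not (3*h = u + 1)) -> (not (2*r > 2*s - 5 and s != -4))) and (3*h = u + 1 -> (not (2*r > 2*s - 11 and s != -4))))) and (3*r + y >= -4 -> ((3*r != -1 -> u >= 0) and ((not (2*u = 16)) -> (not (2*r > 2*s - 5 and s != -4))) and (2*u = 16 -> (not (2*r > 2*s - 11 and s != -4)))))))
The weakest precondition is ((2*s = 1 <-> 2*r != y + 5) -> ((2*u = s - 6 or h = r + 7) and ((not (3*h = u + 1)) -> (not (2*r > 2*s - 5 and s != -4))) and (3*h = u + 1 -> (not (2*r > 2*s - 11 and s != -4))))) and ((not (2*s = 1 <-> 2*r != y + 5)) -> (((not (3*r + y >= -4)) -> (((not (3*h = u + 1)) -> (not (2*r > 2*s - 5 and s != -4))) and (3*h = u + 1 -> (not (2*r > 2*s - 11 and s != -4))))) and (3*r + y >= -4 -> ((3*r != -1 -> u >= 0) and ((not (2*u = 16)) -> (not (2*r > 2*s - 5 and s != -4))) and (2*u = 16 -> (not (2*r > 2*s - 11 and s != -4))))))).
Check whether ((2*s = 1 <-> y != -11) -> ((2*u = s - 6 or h = 4) and ((not (3*h = u + 1)) -> (not (2*s < -1 and s != -4))) and (3*h = u + 1 -> (not (2*s < 5 and s != -4))))) and ((not (2*s = 1 <-> y != -11)) -> (((not (y >= 5)) -> (((not (3*h = u + 1)) -> (not (2*s < -1 and s != -4))) and (3*h = u + 1 -> (not (2*s < 5 and s != -4))))) and (y >= 5 -> (u >= 0 and ((not (2*u = 16)) -> (not (2*s < -1 and s != -4))) and (2*u = 16 -> (not (2*s < 5 and s != -4))))))) and r = -3 implies it.
Every state satisfying the precondition satisfies the weakest precondition: the implication holds.
Answer: valid


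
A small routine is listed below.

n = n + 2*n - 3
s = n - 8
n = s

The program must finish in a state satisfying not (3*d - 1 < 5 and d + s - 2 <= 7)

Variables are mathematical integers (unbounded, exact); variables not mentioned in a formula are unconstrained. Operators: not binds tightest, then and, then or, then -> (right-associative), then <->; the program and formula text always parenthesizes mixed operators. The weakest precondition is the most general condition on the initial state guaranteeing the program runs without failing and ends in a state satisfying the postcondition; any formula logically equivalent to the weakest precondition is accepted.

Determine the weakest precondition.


Working backward. After the program, the postcondition not (3*d - 1 < 5 and d + s - 2 <= 7) must hold; in canonical form it is not (3*d < 6 and d + s <= 9).
Before n := s: not (3*d < 6 and d + s <= 9)
Before s := n - 8: not (3*d < 6 and d + n <= 17)
Before n := n + 2*n - 3: not (3*d < 6 and d + 3*n <= 20)
Answer: WP = not (3*d < 6 and d + 3*n <= 20)


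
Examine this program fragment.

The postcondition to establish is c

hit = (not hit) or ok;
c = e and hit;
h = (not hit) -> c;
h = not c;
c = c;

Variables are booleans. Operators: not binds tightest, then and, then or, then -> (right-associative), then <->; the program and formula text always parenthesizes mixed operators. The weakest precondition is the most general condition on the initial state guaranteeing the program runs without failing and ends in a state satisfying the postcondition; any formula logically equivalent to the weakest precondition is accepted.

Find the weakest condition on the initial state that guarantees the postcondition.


Working backward. After the program, c must hold.
Before c := c: c
Before h := not c: c
Before h := (not hit) -> c: c
Before c := e and hit: e and hit
Before hit := (not hit) or ok: e and ((not hit) or ok)
Answer: WP = e and ((not hit) or ok)


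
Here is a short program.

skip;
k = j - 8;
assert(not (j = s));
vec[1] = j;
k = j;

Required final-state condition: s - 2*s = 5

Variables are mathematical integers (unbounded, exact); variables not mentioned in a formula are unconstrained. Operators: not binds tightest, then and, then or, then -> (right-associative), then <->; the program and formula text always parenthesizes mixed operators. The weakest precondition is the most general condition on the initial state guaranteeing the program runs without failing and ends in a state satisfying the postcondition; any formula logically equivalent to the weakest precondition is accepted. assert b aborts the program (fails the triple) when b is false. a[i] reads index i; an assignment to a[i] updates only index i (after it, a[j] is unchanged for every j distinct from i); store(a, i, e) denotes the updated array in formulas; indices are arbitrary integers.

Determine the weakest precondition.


Working backward. After the program, the postcondition s - 2*s = 5 must hold; in canonical form it is s = -5.
Before k := j: s = -5
Before vec[1] := j: s = -5
Before assert not (j = s): (not (j = s)) and s = -5
Before k := j - 8: (not (j = s)) and s = -5
Before skip: (not (j = s)) and s = -5
Answer: WP = (not (j = s)) and s = -5


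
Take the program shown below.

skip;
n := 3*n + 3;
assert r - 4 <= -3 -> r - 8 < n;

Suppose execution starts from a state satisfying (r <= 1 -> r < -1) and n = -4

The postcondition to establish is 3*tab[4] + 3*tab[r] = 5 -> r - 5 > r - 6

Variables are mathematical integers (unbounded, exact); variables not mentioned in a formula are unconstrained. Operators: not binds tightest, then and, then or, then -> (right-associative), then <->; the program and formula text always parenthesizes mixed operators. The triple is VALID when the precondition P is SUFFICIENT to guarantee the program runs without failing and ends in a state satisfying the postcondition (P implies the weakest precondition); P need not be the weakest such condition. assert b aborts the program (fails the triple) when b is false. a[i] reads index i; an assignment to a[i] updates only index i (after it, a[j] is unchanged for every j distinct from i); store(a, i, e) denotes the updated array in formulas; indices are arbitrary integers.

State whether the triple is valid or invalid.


Working backward. After the program, the postcondition 3*tab[4] + 3*tab[r] = 5 -> r - 5 > r - 6 must hold; in canonical form it is true.
Before assert r - 4 <= -3 -> r - 8 < n: r <= 1 -> r < n + 8
Before n := 3*n + 3: r <= 1 -> r < 3*n + 11
Before skip: r <= 1 -> r < 3*n + 11
The weakest precondition is r <= 1 -> r < 3*n + 11.
Check whether (r <= 1 -> r < -1) and n = -4 implies it.
Every state satisfying the precondition satisfies the weakest precondition: the implication holds.
Answer: valid


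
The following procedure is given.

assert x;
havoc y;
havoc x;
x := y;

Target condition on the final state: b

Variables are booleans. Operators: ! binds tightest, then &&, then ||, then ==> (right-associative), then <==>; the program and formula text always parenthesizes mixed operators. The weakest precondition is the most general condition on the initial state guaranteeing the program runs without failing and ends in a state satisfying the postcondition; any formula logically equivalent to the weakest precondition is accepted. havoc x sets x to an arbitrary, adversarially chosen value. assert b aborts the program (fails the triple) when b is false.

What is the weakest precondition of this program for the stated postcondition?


Working backward. After the program, b must hold.
Before x := y: b
Before havoc x: b
Before havoc y: b
Before assert x: x && b
Answer: WP = x && b


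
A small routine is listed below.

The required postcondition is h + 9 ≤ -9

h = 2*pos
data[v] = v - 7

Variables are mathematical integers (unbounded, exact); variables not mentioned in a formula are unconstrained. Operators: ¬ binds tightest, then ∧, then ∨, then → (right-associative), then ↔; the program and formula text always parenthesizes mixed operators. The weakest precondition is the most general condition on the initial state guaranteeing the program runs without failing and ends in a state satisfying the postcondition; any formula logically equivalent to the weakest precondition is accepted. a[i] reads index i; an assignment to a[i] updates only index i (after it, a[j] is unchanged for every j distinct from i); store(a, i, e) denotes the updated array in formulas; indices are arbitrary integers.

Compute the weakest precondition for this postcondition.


Working backward. After the program, the postcondition h + 9 ≤ -9 must hold; in canonical form it is h ≤ -18.
Before data[v] := v - 7: h ≤ -18
Before h := 2*pos: 2*pos ≤ -18
Answer: WP = 2*pos ≤ -18


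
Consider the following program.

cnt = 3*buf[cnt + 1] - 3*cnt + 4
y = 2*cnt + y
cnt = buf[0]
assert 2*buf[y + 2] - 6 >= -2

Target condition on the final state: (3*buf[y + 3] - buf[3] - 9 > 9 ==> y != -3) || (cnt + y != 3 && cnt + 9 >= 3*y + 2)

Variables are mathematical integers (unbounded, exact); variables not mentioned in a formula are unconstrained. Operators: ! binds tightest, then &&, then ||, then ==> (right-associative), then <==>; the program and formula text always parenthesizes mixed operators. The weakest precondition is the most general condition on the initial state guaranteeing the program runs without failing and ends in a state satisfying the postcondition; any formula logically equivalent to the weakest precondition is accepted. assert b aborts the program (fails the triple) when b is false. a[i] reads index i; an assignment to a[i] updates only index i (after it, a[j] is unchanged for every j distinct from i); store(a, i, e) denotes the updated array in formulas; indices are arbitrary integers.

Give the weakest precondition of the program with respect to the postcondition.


Working backward. After the program, the postcondition (3*buf[y + 3] - buf[3] - 9 > 9 ==> y != -3) || (cnt + y != 3 && cnt + 9 >= 3*y + 2) must hold; in canonical form it is (3*buf[y + 3] > buf[3] + 18 ==> y != -3) || (cnt + y != 3 && cnt >= 3*y - 7).
Before assert 2*buf[y + 2] - 6 >= -2: 2*buf[y + 2] >= 4 && ((3*buf[y + 3] > buf[3] + 18 ==> y != -3) || (cnt + y != 3 && cnt >= 3*y - 7))
Before cnt := buf[0]: 2*buf[y + 2] >= 4 && ((3*buf[y + 3] > buf[3] + 18 ==> y != -3) || (buf[0] + y != 3 && buf[0] >= 3*y - 7))
Before y := 2*cnt + y: 2*buf[2*cnt + y + 2] >= 4 && ((3*buf[2*cnt + y + 3] > buf[3] + 18 ==> 2*cnt + y != -3) || (buf[0] + 2*cnt + y != 3 && buf[0] >= 6*cnt + 3*y - 7))
Before cnt := 3*buf[cnt + 1] - 3*cnt + 4: 2*buf[6*buf[cnt + 1] - 6*cnt + y + 10] >= 4 && ((3*buf[6*buf[cnt + 1] - 6*cnt + y + 11] > buf[3] + 18 ==> 6*buf[cnt + 1] + y != 6*cnt - 11) || (6*buf[cnt + 1] + buf[0] + y != 6*cnt - 5 && buf[0] + 18*cnt >= 18*buf[cnt + 1] + 3*y + 17))
Answer: WP = 2*buf[6*buf[cnt + 1] - 6*cnt + y + 10] >= 4 && ((3*buf[6*buf[cnt + 1] - 6*cnt + y + 11] > buf[3] + 18 ==> 6*buf[cnt + 1] + y != 6*cnt - 11) || (6*buf[cnt + 1] + buf[0] + y != 6*cnt - 5 && buf[0] + 18*cnt >= 18*buf[cnt + 1] + 3*y + 17))


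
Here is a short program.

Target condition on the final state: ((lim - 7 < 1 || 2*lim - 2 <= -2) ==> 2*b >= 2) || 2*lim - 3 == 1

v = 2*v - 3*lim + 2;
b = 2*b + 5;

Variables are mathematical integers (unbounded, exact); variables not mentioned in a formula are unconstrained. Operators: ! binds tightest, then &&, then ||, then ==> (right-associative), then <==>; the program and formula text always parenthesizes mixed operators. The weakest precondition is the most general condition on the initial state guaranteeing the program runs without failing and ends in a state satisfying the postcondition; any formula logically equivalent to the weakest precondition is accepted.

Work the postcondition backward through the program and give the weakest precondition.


Working backward. After the program, the postcondition ((lim - 7 < 1 || 2*lim - 2 <= -2) ==> 2*b >= 2) || 2*lim - 3 == 1 must hold; in canonical form it is ((lim < 8 || 2*lim <= 0) ==> 2*b >= 2) || 2*lim == 4.
Before b := 2*b + 5: ((lim < 8 || 2*lim <= 0) ==> 4*b >= -8) || 2*lim == 4
Before v := 2*v - 3*lim + 2: ((lim < 8 || 2*lim <= 0) ==> 4*b >= -8) || 2*lim == 4
Answer: WP = ((lim < 8 || 2*lim <= 0) ==> 4*b >= -8) || 2*lim == 4


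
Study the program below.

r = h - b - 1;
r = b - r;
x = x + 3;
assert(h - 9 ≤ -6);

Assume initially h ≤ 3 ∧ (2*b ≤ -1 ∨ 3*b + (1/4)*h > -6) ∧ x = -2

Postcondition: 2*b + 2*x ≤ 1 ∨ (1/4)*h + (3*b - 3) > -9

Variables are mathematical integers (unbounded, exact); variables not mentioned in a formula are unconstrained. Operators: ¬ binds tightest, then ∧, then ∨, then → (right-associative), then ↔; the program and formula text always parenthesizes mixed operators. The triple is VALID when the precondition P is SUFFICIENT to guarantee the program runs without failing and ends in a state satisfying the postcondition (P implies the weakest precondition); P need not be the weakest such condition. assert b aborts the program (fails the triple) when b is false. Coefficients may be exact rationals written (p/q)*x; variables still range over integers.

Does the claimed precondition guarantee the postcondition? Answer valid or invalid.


Working backward. After the program, the postcondition 2*b + 2*x ≤ 1 ∨ (1/4)*h + (3*b - 3) > -9 must hold; in canonical form it is 2*b + 2*x ≤ 1 ∨ 3*b + (1/4)*h > -6.
Before assert h - 9 ≤ -6: h ≤ 3 ∧ (2*b + 2*x ≤ 1 ∨ 3*b + (1/4)*h > -6)
Before x := x + 3: h ≤ 3 ∧ (2*b + 2*x ≤ -5 ∨ 3*b + (1/4)*h > -6)
Before r := b - r: h ≤ 3 ∧ (2*b + 2*x ≤ -5 ∨ 3*b + (1/4)*h > -6)
Before r := h - b - 1: h ≤ 3 ∧ (2*b + 2*x ≤ -5 ∨ 3*b + (1/4)*h > -6)
The weakest precondition is h ≤ 3 ∧ (2*b + 2*x ≤ -5 ∨ 3*b + (1/4)*h > -6).
Check whether h ≤ 3 ∧ (2*b ≤ -1 ∨ 3*b + (1/4)*h > -6) ∧ x = -2 implies it.
Every state satisfying the precondition satisfies the weakest precondition: the implication holds.
Answer: valid


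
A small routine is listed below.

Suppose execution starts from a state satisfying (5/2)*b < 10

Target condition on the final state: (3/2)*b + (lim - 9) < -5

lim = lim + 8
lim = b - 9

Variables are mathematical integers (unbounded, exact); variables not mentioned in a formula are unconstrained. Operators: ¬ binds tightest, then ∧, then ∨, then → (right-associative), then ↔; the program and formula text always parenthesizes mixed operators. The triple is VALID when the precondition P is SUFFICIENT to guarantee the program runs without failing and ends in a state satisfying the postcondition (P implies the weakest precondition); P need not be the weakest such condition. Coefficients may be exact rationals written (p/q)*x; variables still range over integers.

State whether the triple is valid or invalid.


Working backward. After the program, the postcondition (3/2)*b + (lim - 9) < -5 must hold; in canonical form it is (3/2)*b + lim < 4.
Before lim := b - 9: (5/2)*b < 13
Before lim := lim + 8: (5/2)*b < 13
The weakest precondition is (5/2)*b < 13.
Check whether (5/2)*b < 10 implies it.
Every state satisfying the precondition satisfies the weakest precondition: the implication holds.
Answer: valid


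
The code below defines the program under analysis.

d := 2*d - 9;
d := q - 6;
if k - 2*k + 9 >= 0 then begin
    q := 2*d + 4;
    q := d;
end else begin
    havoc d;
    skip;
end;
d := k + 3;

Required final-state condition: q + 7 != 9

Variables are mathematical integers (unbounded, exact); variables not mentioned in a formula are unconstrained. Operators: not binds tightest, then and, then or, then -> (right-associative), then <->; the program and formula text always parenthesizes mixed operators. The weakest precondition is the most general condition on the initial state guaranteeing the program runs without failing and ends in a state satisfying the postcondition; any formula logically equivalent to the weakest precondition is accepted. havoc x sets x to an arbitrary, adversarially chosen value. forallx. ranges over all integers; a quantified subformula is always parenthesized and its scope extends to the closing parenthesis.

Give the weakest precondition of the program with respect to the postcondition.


Working backward. After the program, the postcondition q + 7 != 9 must hold; in canonical form it is q != 2.
Before d := k + 3: q != 2
Then branch requires d != 2; else branch requires q != 2.
Before the if: (k <= 9 -> d != 2) and ((not (k <= 9)) -> q != 2)
Before d := q - 6: (k <= 9 -> q != 8) and ((not (k <= 9)) -> q != 2)
Before d := 2*d - 9: (k <= 9 -> q != 8) and ((not (k <= 9)) -> q != 2)
Answer: WP = (k <= 9 -> q != 8) and ((not (k <= 9)) -> q != 2)


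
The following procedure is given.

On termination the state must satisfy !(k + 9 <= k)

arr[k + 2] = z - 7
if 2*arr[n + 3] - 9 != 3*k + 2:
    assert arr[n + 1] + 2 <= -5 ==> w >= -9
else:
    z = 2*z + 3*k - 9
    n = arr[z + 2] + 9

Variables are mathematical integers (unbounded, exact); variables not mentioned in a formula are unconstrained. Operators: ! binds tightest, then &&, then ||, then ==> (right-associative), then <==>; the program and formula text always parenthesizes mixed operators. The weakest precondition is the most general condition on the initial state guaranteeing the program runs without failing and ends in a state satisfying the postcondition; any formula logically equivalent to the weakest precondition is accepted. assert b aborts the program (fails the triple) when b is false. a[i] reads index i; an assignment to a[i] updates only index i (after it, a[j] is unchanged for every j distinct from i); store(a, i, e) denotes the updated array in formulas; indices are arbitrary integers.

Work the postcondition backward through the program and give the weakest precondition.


Working backward. After the program, the postcondition !(k + 9 <= k) must hold; in canonical form it is true.
Then branch requires arr[n + 1] <= -7 ==> w >= -9; else branch requires true.
Before the if: 2*arr[n + 3] != 3*k + 11 ==> (arr[n + 1] <= -7 ==> w >= -9)
Before arr[k + 2] := z - 7: 2*store(arr, k + 2, z - 7)[n + 3] != 3*k + 11 ==> (store(arr, k + 2, z - 7)[n + 1] <= -7 ==> w >= -9)
Answer: WP = 2*store(arr, k + 2, z - 7)[n + 3] != 3*k + 11 ==> (store(arr, k + 2, z - 7)[n + 1] <= -7 ==> w >= -9)


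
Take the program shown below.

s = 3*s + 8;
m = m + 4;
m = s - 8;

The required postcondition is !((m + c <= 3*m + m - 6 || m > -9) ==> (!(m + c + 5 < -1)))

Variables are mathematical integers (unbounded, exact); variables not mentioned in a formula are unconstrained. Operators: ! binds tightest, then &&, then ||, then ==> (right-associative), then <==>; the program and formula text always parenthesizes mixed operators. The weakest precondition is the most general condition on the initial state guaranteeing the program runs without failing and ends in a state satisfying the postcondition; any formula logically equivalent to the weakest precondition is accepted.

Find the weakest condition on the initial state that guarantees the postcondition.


Working backward. After the program, the postcondition !((m + c <= 3*m + m - 6 || m > -9) ==> (!(m + c + 5 < -1))) must hold; in canonical form it is !((c <= 3*m - 6 || m > -9) ==> (!(c + m < -6))).
Before m := s - 8: !((c <= 3*s - 30 || s > -1) ==> (!(c + s < 2)))
Before m := m + 4: !((c <= 3*s - 30 || s > -1) ==> (!(c + s < 2)))
Before s := 3*s + 8: !((c <= 9*s - 6 || 3*s > -9) ==> (!(c + 3*s < -6)))
Answer: WP = !((c <= 9*s - 6 || 3*s > -9) ==> (!(c + 3*s < -6)))


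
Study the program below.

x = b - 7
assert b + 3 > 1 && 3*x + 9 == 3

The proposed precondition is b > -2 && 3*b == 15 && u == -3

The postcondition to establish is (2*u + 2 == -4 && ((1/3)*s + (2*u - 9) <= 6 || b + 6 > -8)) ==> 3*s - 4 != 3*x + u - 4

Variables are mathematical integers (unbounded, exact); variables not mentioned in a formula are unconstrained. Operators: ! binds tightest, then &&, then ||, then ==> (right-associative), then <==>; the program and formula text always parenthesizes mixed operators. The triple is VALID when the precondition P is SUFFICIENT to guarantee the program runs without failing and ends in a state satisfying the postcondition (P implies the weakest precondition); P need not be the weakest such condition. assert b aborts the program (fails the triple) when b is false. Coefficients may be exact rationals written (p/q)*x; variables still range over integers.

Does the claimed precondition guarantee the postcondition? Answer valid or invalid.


Working backward. After the program, the postcondition (2*u + 2 == -4 && ((1/3)*s + (2*u - 9) <= 6 || b + 6 > -8)) ==> 3*s - 4 != 3*x + u - 4 must hold; in canonical form it is (2*u == -6 && ((1/3)*s + 2*u <= 15 || b > -14)) ==> 3*s != u + 3*x.
Before assert b + 3 > 1 && 3*x + 9 == 3: b > -2 && 3*x == -6 && ((2*u == -6 && ((1/3)*s + 2*u <= 15 || b > -14)) ==> 3*s != u + 3*x)
Before x := b - 7: b > -2 && 3*b == 15 && ((2*u == -6 && ((1/3)*s + 2*u <= 15 || b > -14)) ==> 3*s != 3*b + u - 21)
The weakest precondition is b > -2 && 3*b == 15 && ((2*u == -6 && ((1/3)*s + 2*u <= 15 || b > -14)) ==> 3*s != 3*b + u - 21).
Check whether b > -2 && 3*b == 15 && u == -3 implies it.
Countermodel: at the initial state b = 5, s = -3, u = -3, the precondition holds but the weakest precondition fails.
Answer: invalid
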